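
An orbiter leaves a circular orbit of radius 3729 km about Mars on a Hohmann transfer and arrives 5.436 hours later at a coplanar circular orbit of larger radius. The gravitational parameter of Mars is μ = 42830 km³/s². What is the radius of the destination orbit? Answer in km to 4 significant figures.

r₂ = 19960 km

Transfer time t = 5.436 hours = 19569.6 s, and t = π√(a_t³/μ).
So a_t = (μ t²/π²)^(1/3) = (42830 × (19569.6)² / π²)^(1/3) = 11845 km.
Since a_t = (r₁ + r₂)/2, r₂ = 2a_t − r₁ = 2×11845 − 3729 = 19961 km.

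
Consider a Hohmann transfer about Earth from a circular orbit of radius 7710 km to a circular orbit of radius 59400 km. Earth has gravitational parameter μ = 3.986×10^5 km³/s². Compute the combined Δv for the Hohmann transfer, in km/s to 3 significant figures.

Transfer-ellipse semi-major axis a_t = (r₁ + r₂)/2 = (7710 + 59400)/2 = 33555 km.
At r₁ the circular-orbit speed is v₁ = √(μ/r₁) = 7.1902 km/s.
On the transfer ellipse at r₁, v² = μ(2/r − 1/a) gives v_p = √[μ(2/r₁ − 1/a_t)] = 9.5666 km/s.
First burn Δv₁ = |v_p − v₁| = 2.376 km/s.
Circular speed at r₂: v₂ = √(μ/r₂) = 2.5905 km/s.
Transfer-orbit speed at r₂: v_a = √[μ(2/r₂ − 1/a_t)] = 1.2417 km/s.
Second burn Δv₂ = |v₂ − v_a| = 1.349 km/s.
Total Δv = Δv₁ + Δv₂ = 3.725 km/s.

Δv = 3.73 km/s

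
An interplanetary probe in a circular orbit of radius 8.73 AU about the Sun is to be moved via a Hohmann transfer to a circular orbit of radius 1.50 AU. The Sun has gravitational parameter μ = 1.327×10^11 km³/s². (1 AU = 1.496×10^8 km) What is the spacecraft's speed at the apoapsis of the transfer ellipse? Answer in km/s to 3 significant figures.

In km: r₁ = 8.73 × 1.496×10^8 = 1.306008×10^9 km; r₂ = 1.50 × 1.496×10^8 = 2.244×10^8 km.
The Hohmann ellipse has a_t = (r₁ + r₂)/2 = 7.65204×10^8 km.
At apoapsis, r = 1.306008×10^9 km.
Applying v² = μ(2/r − 1/a_t): v = 5.459 km/s.

v = 5.46 km/s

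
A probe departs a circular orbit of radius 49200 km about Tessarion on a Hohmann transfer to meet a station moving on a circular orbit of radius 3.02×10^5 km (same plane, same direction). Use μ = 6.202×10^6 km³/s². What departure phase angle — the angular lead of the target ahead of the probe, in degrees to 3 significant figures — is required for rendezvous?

Semi-major axis of the transfer orbit: a_t = (49200 + 3.020×10^5)/2 = 1.756×10^5 km.
The half-period of the transfer ellipse is t = π√(a_t³/μ) = 92830 s.
The target's mean motion on its circular orbit is ω₂ = √(μ/r₂³) = 1.501×10^-5 rad/s.
Angle swept by the target during transfer: ω₂·t = 1.393 rad = 79.81°.
The probe traverses 180° on the transfer ellipse, so the target must lead by 180° − 79.81° = 100°.

φ = 100°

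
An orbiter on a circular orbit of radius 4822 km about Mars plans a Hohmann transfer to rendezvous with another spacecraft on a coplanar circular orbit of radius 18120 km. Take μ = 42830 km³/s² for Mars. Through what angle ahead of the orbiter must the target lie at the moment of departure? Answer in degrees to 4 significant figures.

Transfer-ellipse semi-major axis a_t = (r₁ + r₂)/2 = (4822 + 18120)/2 = 11471 km.
Transfer time t = π√(a_t³/μ) = 18650 s.
The target's mean motion on its circular orbit is ω₂ = √(μ/r₂³) = 8.4847×10^-5 rad/s.
Angle swept by the target during transfer: ω₂·t = 1.5824 rad = 90.66°.
Arrival is 180° from departure on the ellipse, so φ = 180° − 90.66° = 89.34°.

φ = 89.34°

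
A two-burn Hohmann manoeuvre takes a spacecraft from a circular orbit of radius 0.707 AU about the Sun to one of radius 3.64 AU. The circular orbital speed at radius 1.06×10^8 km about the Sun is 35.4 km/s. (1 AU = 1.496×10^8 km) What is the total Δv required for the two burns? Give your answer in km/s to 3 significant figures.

From the circular-orbit relation v² = μ/r at r = 1.06×10^8 km: μ = v²r = (35.4)² × 1.06×10^8 = 1.32835×10^11 km³/s².
In km: r₁ = 0.707 × 1.496×10^8 = 1.057672×10^8 km; r₂ = 3.64 × 1.496×10^8 = 5.44544×10^8 km.
The Hohmann ellipse has a_t = (r₁ + r₂)/2 = 3.251556×10^8 km.
Circular speed at r₁: v₁ = √(μ/r₁) = √(1.32835×10^11/1.057672×10^8) = 35.44 km/s.
On the transfer ellipse at r₁, vis-viva equation gives v_p = √[μ(2/r₁ − 1/a_t)] = 45.86 km/s.
First burn Δv₁ = |v_p − v₁| = 10.42 km/s.
Circular speed at r₂: v₂ = √(μ/r₂) = 15.619 km/s.
Transfer-orbit speed at r₂: v_a = √[μ(2/r₂ − 1/a_t)] = 8.9078 km/s.
Second burn Δv₂ = |v₂ − v_a| = 6.711 km/s.
Total Δv = Δv₁ + Δv₂ = 17.13 km/s.

Δv = 17.1 km/s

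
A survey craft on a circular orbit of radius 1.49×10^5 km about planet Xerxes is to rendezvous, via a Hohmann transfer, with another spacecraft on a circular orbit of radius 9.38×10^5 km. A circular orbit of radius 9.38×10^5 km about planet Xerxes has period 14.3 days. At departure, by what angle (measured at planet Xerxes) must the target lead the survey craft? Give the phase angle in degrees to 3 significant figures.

φ = 101°

From Kepler's third law T² = 4π²r³/μ at r = 9.38×10^5 km, T = 14.3 days = 14.3 × 86400 s = 1.23552×10^6 s: μ = 4π²r³/T² = 2.13437×10^7 km³/s².
Transfer-ellipse semi-major axis a_t = (r₁ + r₂)/2 = (1.490×10^5 + 9.380×10^5)/2 = 5.435×10^5 km.
The half-period of the transfer ellipse is t = π√(a_t³/μ) = 2.7247×10^5 s.
Target angular speed ω₂ = √(μ/r₂³) = 5.0855×10^-6 rad/s.
Angle swept by the target during transfer: ω₂·t = 1.3856 rad = 79.39°.
The survey craft traverses 180° on the transfer ellipse, so the target must lead by 180° − 79.39° = 101°.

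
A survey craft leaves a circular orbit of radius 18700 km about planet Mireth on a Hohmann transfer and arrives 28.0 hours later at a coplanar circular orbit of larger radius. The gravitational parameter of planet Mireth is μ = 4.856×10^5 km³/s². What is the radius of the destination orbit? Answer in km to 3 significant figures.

Transfer time t = 28.0 hours = 1.008×10^5 s, and t = π√(a_t³/μ).
So a_t = (μ t²/π²)^(1/3) = (4.856×10^5 × (1.008×10^5)² / π²)^(1/3) = 79366 km.
Since a_t = (r₁ + r₂)/2, r₂ = 2a_t − r₁ = 2×79366 − 18700 = 1.40032×10^5 km.

r₂ = 1.40×10^5 km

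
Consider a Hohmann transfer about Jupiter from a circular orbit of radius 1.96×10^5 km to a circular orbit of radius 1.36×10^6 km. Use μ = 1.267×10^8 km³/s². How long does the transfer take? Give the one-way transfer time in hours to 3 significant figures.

Semi-major axis of the transfer orbit: a_t = (1.960×10^5 + 1.360×10^6)/2 = 7.780×10^5 km.
Half the transfer-orbit period gives t = π√(a_t³/μ) = 1.915×10^5 s.
Converting: 1.915×10^5 s ÷ 3600 s/hour = 53.2 hours.

t = 53.2 hours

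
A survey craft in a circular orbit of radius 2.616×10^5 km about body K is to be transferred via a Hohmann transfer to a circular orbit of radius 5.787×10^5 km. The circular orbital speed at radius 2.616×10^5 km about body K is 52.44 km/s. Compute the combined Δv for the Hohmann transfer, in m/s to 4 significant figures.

From the circular-orbit relation v² = μ/r at r = 2.616×10^5 km: μ = v²r = (52.44)² × 2.616×10^5 = 7.19388×10^8 km³/s².
The Hohmann ellipse has a_t = (r₁ + r₂)/2 = 4.2015×10^5 km.
Circular speed at r₁: v₁ = √(μ/r₁) = √(7.19388×10^8/2.616×10^5) = 52.440 km/s.
On the transfer ellipse at r₁, v² = μ(2/r − 1/a) gives v_p = √[μ(2/r₁ − 1/a_t)] = 61.544 km/s.
First burn Δv₁ = |v_p − v₁| = 9.104 km/s.
Circular speed at r₂: v₂ = √(μ/r₂) = 35.258 km/s.
Transfer-orbit speed at r₂: v_a = √[μ(2/r₂ − 1/a_t)] = 27.821 km/s.
Second burn Δv₂ = |v₂ − v_a| = 7.437 km/s.
Δv = Δv₁ + Δv₂ = 9.104 + 7.437 = 16.54 km/s.

Δv = 16540 m/s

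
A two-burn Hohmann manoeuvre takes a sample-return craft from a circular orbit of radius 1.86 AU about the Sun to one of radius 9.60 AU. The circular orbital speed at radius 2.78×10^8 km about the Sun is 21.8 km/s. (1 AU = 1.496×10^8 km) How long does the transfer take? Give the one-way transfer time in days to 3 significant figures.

t = 2510 days

From the circular-orbit relation v² = μ/r at r = 2.78×10^8 km: μ = v²r = (21.8)² × 2.78×10^8 = 1.32117×10^11 km³/s².
In km: r₁ = 1.86 × 1.496×10^8 = 2.78256×10^8 km; r₂ = 9.60 × 1.496×10^8 = 1.43616×10^9 km.
Semi-major axis of the transfer orbit: a_t = (2.78256×10^8 + 1.43616×10^9)/2 = 8.57208×10^8 km.
Half the transfer-orbit period gives t = π√(a_t³/μ) = 2.169×10^8 s.
Converting: 2.169×10^8 s ÷ 86400 s/day = 2510 days.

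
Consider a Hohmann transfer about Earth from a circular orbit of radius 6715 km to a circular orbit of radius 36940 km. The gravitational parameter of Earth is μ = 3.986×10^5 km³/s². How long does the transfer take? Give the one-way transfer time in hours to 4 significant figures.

Semi-major axis of the transfer orbit: a_t = (6715 + 36940)/2 = 21827.5 km.
Half the transfer-orbit period gives t = π√(a_t³/μ) = 16046.8 s.
Converting: 16046.8 s ÷ 3600 s/hour = 4.457 hours.

t = 4.457 hours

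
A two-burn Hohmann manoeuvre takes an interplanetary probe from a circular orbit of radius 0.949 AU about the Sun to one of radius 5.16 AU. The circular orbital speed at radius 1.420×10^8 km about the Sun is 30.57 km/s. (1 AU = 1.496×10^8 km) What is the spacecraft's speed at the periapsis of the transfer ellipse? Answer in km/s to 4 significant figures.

v = 39.74 km/s

From the circular-orbit relation v² = μ/r at r = 1.420×10^8 km: μ = v²r = (30.57)² × 1.420×10^8 = 1.32703×10^11 km³/s².
In km: r₁ = 0.949 × 1.496×10^8 = 1.419704×10^8 km; r₂ = 5.16 × 1.496×10^8 = 7.71936×10^8 km.
The Hohmann ellipse has a_t = (r₁ + r₂)/2 = 4.569532×10^8 km.
The periapsis of the transfer ellipse is at r = 1.419704×10^8 km.
Vis-viva: v = √[μ(2/r − 1/a_t)] = √[1.32703×10^11 × (2/1.419704×10^8 − 1/4.569532×10^8)] = 39.74 km/s.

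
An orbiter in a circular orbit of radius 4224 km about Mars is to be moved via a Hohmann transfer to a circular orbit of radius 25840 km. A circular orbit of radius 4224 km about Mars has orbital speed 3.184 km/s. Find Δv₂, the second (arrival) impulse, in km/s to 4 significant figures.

From the circular-orbit relation v² = μ/r at r = 4224 km: μ = v²r = (3.184)² × 4224 = 42822.3 km³/s².
Transfer-ellipse semi-major axis a_t = (r₁ + r₂)/2 = (4224 + 25840)/2 = 15032 km.
Circular speed at r = 25840 km: v_c = √(μ/r) = 1.2873 km/s.
Transfer-orbit speed at the same r (vis-viva, a = a_t): v_t = √[μ(2/r − 1/a_t)] = 0.68241 km/s.
Δv₂ = |v_t − v_c| = |0.68241 − 1.2873| = 0.6049 km/s.

Δv₂ = 0.6049 km/s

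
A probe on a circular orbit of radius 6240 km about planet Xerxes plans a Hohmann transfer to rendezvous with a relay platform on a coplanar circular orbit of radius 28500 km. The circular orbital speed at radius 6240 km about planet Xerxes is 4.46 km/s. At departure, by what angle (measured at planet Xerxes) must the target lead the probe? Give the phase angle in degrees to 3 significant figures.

φ = 94.4°

From the circular-orbit relation v² = μ/r at r = 6240 km: μ = v²r = (4.46)² × 6240 = 1.24124×10^5 km³/s².
Semi-major axis of the transfer orbit: a_t = (6240 + 28500)/2 = 17370 km.
Transfer time t = π√(a_t³/μ) = 20414 s.
Target angular speed ω₂ = √(μ/r₂³) = 7.3225×10^-5 rad/s.
Angle swept by the target during transfer: ω₂·t = 1.4948 rad = 85.646°.
The probe traverses 180° on the transfer ellipse, so the target must lead by 180° − 85.646° = 94.4°.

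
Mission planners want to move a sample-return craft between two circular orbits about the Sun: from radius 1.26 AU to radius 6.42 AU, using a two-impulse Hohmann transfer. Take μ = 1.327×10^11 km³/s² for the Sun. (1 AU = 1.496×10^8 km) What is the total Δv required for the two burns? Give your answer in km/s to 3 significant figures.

In km: r₁ = 1.26 × 1.496×10^8 = 1.88496×10^8 km; r₂ = 6.42 × 1.496×10^8 = 9.60432×10^8 km.
Semi-major axis of the transfer orbit: a_t = (1.88496×10^8 + 9.60432×10^8)/2 = 5.74464×10^8 km.
Circular speed at r₁: v₁ = √(μ/r₁) = √(1.327×10^11/1.88496×10^8) = 26.5329 km/s.
On the transfer ellipse at r₁, vis-viva gives v_p = √[μ(2/r₁ − 1/a_t)] = 34.3073 km/s.
First burn Δv₁ = |v_p − v₁| = 7.7744 km/s.
Circular speed at r₂: v₂ = √(μ/r₂) = 11.7544 km/s.
Transfer-orbit speed at r₂: v_a = √[μ(2/r₂ − 1/a_t)] = 6.73320 km/s.
Second burn Δv₂ = |v₂ − v_a| = 5.0212 km/s.
Δv = Δv₁ + Δv₂ = 7.7744 + 5.0212 = 12.80 km/s.

Δv = 12.8 km/s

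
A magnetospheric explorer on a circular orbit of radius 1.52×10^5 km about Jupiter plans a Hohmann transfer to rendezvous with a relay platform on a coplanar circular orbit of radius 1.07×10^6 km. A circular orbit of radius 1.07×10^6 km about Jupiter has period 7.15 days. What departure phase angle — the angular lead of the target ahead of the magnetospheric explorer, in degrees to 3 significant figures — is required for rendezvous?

φ = 102°

From Kepler's third law T² = 4π²r³/μ at r = 1.07×10^6 km, T = 7.15 days = 7.15 × 86400 s = 6.1776×10^5 s: μ = 4π²r³/T² = 1.26728×10^8 km³/s².
The Hohmann ellipse has a_t = (r₁ + r₂)/2 = 6.110×10^5 km.
The half-period of the transfer ellipse is t = π√(a_t³/μ) = 1.3328×10^5 s.
The target's mean motion on its circular orbit is ω₂ = √(μ/r₂³) = 1.0171×10^-5 rad/s.
Angle swept by the target during transfer: ω₂·t = 1.3556 rad = 77.67°.
Arrival is 180° from departure on the ellipse, so φ = 180° − 77.67° = 102°.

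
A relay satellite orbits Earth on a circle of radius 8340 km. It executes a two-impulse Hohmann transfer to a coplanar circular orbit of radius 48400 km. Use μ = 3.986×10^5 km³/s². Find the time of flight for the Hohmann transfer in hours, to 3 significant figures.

t = 6.60 hours

Transfer-ellipse semi-major axis a_t = (r₁ + r₂)/2 = (8340 + 48400)/2 = 28370 km.
Half the transfer-orbit period gives t = π√(a_t³/μ) = 23777.7 s.
Converting: 23777.7 s ÷ 3600 s/hour = 6.60 hours.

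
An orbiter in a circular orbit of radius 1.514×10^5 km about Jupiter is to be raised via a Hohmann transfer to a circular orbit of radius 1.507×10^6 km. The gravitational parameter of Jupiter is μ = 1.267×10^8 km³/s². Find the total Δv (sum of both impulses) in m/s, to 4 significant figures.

Δv = 15320 m/s

Transfer-ellipse semi-major axis a_t = (r₁ + r₂)/2 = (1.514×10^5 + 1.507×10^6)/2 = 8.292×10^5 km.
At r₁ the circular-orbit speed is v₁ = √(μ/r₁) = 28.93 km/s.
On the transfer ellipse at r₁, vis-viva gives v_p = √[μ(2/r₁ − 1/a_t)] = 39.00 km/s.
First burn Δv₁ = |v_p − v₁| = 10.07 km/s.
Circular speed at r₂: v₂ = √(μ/r₂) = 9.169 km/s.
Transfer-orbit speed at r₂: v_a = √[μ(2/r₂ − 1/a_t)] = 3.918 km/s.
Second burn Δv₂ = |v₂ − v_a| = 5.251 km/s.
Δv = Δv₁ + Δv₂ = 10.07 + 5.251 = 15.32 km/s.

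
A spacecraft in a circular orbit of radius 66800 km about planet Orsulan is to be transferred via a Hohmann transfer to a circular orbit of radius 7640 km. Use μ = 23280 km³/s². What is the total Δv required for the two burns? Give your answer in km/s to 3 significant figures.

Δv = 0.916 km/s

Transfer-ellipse semi-major axis a_t = (r₁ + r₂)/2 = (66800 + 7640)/2 = 37220 km.
Circular speed at r₁: v₁ = √(μ/r₁) = √(23280/66800) = 0.59034 km/s.
Transfer-orbit speed at r₁ (v² = μ(2/r − 1/a)): v_a = √[μ(2/r₁ − 1/a_t)] = 0.26746 km/s.
First burn Δv₁ = |v_a − v₁| = 0.3229 km/s.
Circular speed at r₂: v₂ = √(μ/r₂) = 1.7456 km/s.
Transfer-orbit speed at r₂: v_p = √[μ(2/r₂ − 1/a_t)] = 2.3385 km/s.
Second burn Δv₂ = |v₂ − v_p| = 0.5929 km/s.
Δv = Δv₁ + Δv₂ = 0.3229 + 0.5929 = 0.9158 km/s.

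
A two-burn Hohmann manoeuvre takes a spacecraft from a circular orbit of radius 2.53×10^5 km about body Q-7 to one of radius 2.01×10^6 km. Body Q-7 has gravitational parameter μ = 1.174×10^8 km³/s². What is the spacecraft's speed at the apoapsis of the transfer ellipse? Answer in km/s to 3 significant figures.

v = 3.61 km/s

The Hohmann ellipse has a_t = (r₁ + r₂)/2 = 1.1315×10^6 km.
The apoapsis of the transfer ellipse is at r = 2.010×10^6 km.
Applying v² = μ(2/r − 1/a_t): v = 3.614 km/s.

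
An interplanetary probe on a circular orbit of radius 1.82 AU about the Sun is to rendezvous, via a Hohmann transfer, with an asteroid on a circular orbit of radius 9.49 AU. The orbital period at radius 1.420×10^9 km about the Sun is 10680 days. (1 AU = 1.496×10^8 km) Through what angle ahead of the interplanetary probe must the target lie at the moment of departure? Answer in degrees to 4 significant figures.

φ = 97.20°

From Kepler's third law T² = 4π²r³/μ at r = 1.420×10^9 km, T = 10680 days = 10680 × 86400 s = 9.22752×10^8 s: μ = 4π²r³/T² = 1.32756×10^11 km³/s².
In km: r₁ = 1.82 × 1.496×10^8 = 2.72272×10^8 km; r₂ = 9.49 × 1.496×10^8 = 1.419704×10^9 km.
Transfer-ellipse semi-major axis a_t = (r₁ + r₂)/2 = (2.72272×10^8 + 1.419704×10^9)/2 = 8.45988×10^8 km.
Transfer time t = π√(a_t³/μ) = 2.1216×10^8 s.
Target angular speed ω₂ = √(μ/r₂³) = 6.8113×10^-9 rad/s.
Angle swept by the target during transfer: ω₂·t = 1.4451 rad = 82.80°.
The interplanetary probe traverses 180° on the transfer ellipse, so the target must lead by 180° − 82.80° = 97.20°.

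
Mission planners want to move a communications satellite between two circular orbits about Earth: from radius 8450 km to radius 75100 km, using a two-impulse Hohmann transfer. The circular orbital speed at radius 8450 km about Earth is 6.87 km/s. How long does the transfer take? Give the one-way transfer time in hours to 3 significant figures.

t = 11.8 hours

From the circular-orbit relation v² = μ/r at r = 8450 km: μ = v²r = (6.87)² × 8450 = 3.98814×10^5 km³/s².
Transfer-ellipse semi-major axis a_t = (r₁ + r₂)/2 = (8450 + 75100)/2 = 41775 km.
Transfer time t = π√(a_t³/μ) = π√((41775)³ / 3.98814×10^5) = 42480 s.
Converting: 42480 s ÷ 3600 s/hour = 11.8 hours.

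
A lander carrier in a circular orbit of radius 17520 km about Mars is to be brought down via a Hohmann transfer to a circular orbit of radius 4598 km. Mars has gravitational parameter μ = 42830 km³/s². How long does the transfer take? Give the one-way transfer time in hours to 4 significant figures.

t = 4.904 hours

Transfer-ellipse semi-major axis a_t = (r₁ + r₂)/2 = (17520 + 4598)/2 = 11059 km.
Transfer time t = π√(a_t³/μ) = π√((11059)³ / 42830) = 17654 s.
Converting: 17654 s ÷ 3600 s/hour = 4.904 hours.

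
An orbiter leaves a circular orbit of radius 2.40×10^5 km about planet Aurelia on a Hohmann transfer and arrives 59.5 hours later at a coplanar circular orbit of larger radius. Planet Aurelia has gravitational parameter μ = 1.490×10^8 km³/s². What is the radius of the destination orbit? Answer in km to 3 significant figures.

Transfer time t = 59.5 hours = 2.142×10^5 s, and t = π√(a_t³/μ).
So a_t = (μ t²/π²)^(1/3) = (1.490×10^8 × (2.142×10^5)² / π²)^(1/3) = 8.8479×10^5 km.
Since a_t = (r₁ + r₂)/2, r₂ = 2a_t − r₁ = 2×8.8479×10^5 − 2.400×10^5 = 1.52958×10^6 km.

r₂ = 1.53×10^6 km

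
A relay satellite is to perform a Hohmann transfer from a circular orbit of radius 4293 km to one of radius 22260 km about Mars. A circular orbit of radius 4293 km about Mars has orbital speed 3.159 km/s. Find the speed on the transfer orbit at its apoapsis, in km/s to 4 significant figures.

From the circular-orbit relation v² = μ/r at r = 4293 km: μ = v²r = (3.159)² × 4293 = 42841.1 km³/s².
The Hohmann ellipse has a_t = (r₁ + r₂)/2 = 13276.5 km.
At apoapsis, r = 22260 km.
Vis-viva: v = √[μ(2/r − 1/a_t)] = √[42841.1 × (2/22260 − 1/13276.5)] = 0.7889 km/s.

v = 0.7889 km/s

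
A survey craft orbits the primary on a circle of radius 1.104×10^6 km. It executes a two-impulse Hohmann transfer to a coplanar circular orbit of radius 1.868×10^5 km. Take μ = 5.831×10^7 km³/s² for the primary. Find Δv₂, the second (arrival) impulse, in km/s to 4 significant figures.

Transfer-ellipse semi-major axis a_t = (r₁ + r₂)/2 = (1.104×10^6 + 1.868×10^5)/2 = 6.454×10^5 km.
Circular speed at r = 1.868×10^5 km: v_c = √(μ/r) = 17.67 km/s.
Vis-viva on the transfer ellipse at r = 1.868×10^5 km gives v_t = √[μ(2/r − 1/a_t)] = 23.11 km/s.
Δv₂ = |v_t − v_c| = |23.11 − 17.67| = 5.440 km/s.

Δv₂ = 5.440 km/s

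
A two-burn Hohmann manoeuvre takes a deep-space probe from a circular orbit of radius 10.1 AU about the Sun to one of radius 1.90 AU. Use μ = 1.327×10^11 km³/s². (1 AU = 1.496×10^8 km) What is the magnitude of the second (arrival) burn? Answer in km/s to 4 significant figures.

Δv₂ = 6.427 km/s

In km: r₁ = 10.1 × 1.496×10^8 = 1.51096×10^9 km; r₂ = 1.90 × 1.496×10^8 = 2.8424×10^8 km.
Semi-major axis of the transfer orbit: a_t = (1.51096×10^9 + 2.8424×10^8)/2 = 8.976×10^8 km.
Circular speed at r = 2.8424×10^8 km: v_c = √(μ/r) = 21.607 km/s.
Vis-viva on the transfer ellipse at r = 2.8424×10^8 km gives v_t = √[μ(2/r − 1/a_t)] = 28.034 km/s.
Δv₂ = |v_t − v_c| = |28.034 − 21.607| = 6.427 km/s.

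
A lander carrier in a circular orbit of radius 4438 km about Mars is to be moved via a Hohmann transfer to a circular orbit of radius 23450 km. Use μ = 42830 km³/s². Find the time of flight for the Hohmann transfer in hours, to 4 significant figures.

t = 6.943 hours

Transfer-ellipse semi-major axis a_t = (r₁ + r₂)/2 = (4438 + 23450)/2 = 13944 km.
Half the transfer-orbit period gives t = π√(a_t³/μ) = 24995 s.
Converting: 24995 s ÷ 3600 s/hour = 6.943 hours.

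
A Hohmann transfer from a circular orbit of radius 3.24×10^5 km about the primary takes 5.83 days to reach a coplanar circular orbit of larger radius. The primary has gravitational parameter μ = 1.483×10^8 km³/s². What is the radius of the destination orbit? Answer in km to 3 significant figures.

r₂ = 2.80×10^6 km

Transfer time t = 5.83 days = 5.03712×10^5 s, and t = π√(a_t³/μ).
So a_t = (μ t²/π²)^(1/3) = (1.483×10^8 × (5.03712×10^5)² / π²)^(1/3) = 1.5622×10^6 km.
Since a_t = (r₁ + r₂)/2, r₂ = 2a_t − r₁ = 2×1.5622×10^6 − 3.240×10^5 = 2.8004×10^6 km.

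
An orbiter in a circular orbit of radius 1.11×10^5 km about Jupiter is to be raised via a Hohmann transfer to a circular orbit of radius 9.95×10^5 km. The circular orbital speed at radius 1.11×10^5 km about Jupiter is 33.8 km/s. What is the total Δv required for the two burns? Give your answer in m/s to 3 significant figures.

From the circular-orbit relation v² = μ/r at r = 1.11×10^5 km: μ = v²r = (33.8)² × 1.11×10^5 = 1.26811×10^8 km³/s².
Transfer-ellipse semi-major axis a_t = (r₁ + r₂)/2 = (1.110×10^5 + 9.950×10^5)/2 = 5.530×10^5 km.
Circular speed at r₁: v₁ = √(μ/r₁) = √(1.26811×10^8/1.110×10^5) = 33.80 km/s.
Transfer-orbit speed at r₁ (v² = μ(2/r − 1/a)): v_p = √[μ(2/r₁ − 1/a_t)] = 45.34 km/s.
First burn Δv₁ = |v_p − v₁| = 11.54 km/s.
Circular speed at r₂: v₂ = √(μ/r₂) = 11.289 km/s.
Transfer-orbit speed at r₂: v_a = √[μ(2/r₂ − 1/a_t)] = 5.0578 km/s.
Second burn Δv₂ = |v₂ − v_a| = 6.231 km/s.
Δv = Δv₁ + Δv₂ = 11.54 + 6.231 = 17.77 km/s.

Δv = 17800 m/s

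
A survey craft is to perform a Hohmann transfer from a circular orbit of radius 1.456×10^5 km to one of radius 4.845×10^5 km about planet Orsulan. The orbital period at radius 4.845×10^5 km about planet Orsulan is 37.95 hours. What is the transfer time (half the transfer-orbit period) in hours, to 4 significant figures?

t = 9.950 hours

From Kepler's third law T² = 4π²r³/μ at r = 4.845×10^5 km, T = 37.95 hours = 37.95 × 3600 s = 1.3662×10^5 s: μ = 4π²r³/T² = 2.40554×10^8 km³/s².
The Hohmann ellipse has a_t = (r₁ + r₂)/2 = 3.1505×10^5 km.
By Kepler's third law the transfer-orbit period is T = 2π√(a_t³/μ), so t = T/2 = 35820 s.
Converting: 35820 s ÷ 3600 s/hour = 9.950 hours.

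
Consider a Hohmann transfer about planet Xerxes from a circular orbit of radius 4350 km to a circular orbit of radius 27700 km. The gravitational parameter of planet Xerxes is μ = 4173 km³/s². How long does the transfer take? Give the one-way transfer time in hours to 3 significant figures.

The Hohmann ellipse has a_t = (r₁ + r₂)/2 = 16025 km.
Half the transfer-orbit period gives t = π√(a_t³/μ) = 98660 s.
Converting: 98660 s ÷ 3600 s/hour = 27.4 hours.

t = 27.4 hours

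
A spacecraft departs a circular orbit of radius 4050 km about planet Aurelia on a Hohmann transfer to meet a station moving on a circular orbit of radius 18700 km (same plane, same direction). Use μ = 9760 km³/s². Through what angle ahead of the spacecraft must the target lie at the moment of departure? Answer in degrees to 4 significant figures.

Semi-major axis of the transfer orbit: a_t = (4050 + 18700)/2 = 11375 km.
Transfer time t = π√(a_t³/μ) = 38579.1 s.
Target angular speed ω₂ = √(μ/r₂³) = 3.86334×10^-5 rad/s.
Angle swept by the target during transfer: ω₂·t = 1.49044 rad = 85.40°.
Arrival is 180° from departure on the ellipse, so φ = 180° − 85.40° = 94.60°.

φ = 94.60°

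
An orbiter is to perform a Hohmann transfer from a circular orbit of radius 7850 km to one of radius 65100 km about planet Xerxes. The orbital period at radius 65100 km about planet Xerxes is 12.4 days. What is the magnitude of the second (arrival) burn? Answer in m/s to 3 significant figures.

Δv₂ = 205 m/s

From Kepler's third law T² = 4π²r³/μ at r = 65100 km, T = 12.4 days = 12.4 × 86400 s = 1.07136×10^6 s: μ = 4π²r³/T² = 9489.25 km³/s².
Semi-major axis of the transfer orbit: a_t = (7850 + 65100)/2 = 36475 km.
On the circular orbit at r = 65100 km, v_c = √(μ/r) = 0.3818 km/s.
Vis-viva on the transfer ellipse at r = 65100 km gives v_t = √[μ(2/r − 1/a_t)] = 0.1771 km/s.
Δv₂ = |v_t − v_c| = |0.1771 − 0.3818| = 0.2047 km/s.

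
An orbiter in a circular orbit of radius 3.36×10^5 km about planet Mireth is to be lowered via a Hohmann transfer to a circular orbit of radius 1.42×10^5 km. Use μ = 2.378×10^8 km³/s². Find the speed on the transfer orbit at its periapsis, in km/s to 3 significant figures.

v = 48.5 km/s

Semi-major axis of the transfer orbit: a_t = (3.360×10^5 + 1.420×10^5)/2 = 2.390×10^5 km.
The periapsis of the transfer ellipse is at r = 1.420×10^5 km.
From the vis-viva equation, v = √[μ(2/r − 1/a_t)] = 48.52 km/s.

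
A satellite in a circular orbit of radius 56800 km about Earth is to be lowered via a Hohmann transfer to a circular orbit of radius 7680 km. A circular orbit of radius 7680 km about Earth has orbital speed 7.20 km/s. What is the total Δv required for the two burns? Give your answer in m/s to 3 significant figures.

Δv = 3710 m/s

From the circular-orbit relation v² = μ/r at r = 7680 km: μ = v²r = (7.20)² × 7680 = 3.98131×10^5 km³/s².
Semi-major axis of the transfer orbit: a_t = (56800 + 7680)/2 = 32240 km.
At r₁ the circular-orbit speed is v₁ = √(μ/r₁) = 2.6475 km/s.
Transfer-orbit speed at r₁ (v² = μ(2/r − 1/a)): v_a = √[μ(2/r₁ − 1/a_t)] = 1.2922 km/s.
First burn Δv₁ = |v_a − v₁| = 1.355 km/s.
Circular speed at r₂: v₂ = √(μ/r₂) = 7.200 km/s.
Transfer-orbit speed at r₂: v_p = √[μ(2/r₂ − 1/a_t)] = 9.557 km/s.
Second burn Δv₂ = |v₂ − v_p| = 2.357 km/s.
Δv = Δv₁ + Δv₂ = 1.355 + 2.357 = 3.712 km/s.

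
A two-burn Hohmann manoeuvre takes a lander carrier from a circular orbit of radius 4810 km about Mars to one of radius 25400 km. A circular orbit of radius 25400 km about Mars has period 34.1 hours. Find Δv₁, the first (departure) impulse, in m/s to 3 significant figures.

From Kepler's third law T² = 4π²r³/μ at r = 25400 km, T = 34.1 hours = 34.1 × 3600 s = 1.2276×10^5 s: μ = 4π²r³/T² = 42928.6 km³/s².
Semi-major axis of the transfer orbit: a_t = (4810 + 25400)/2 = 15105 km.
Circular speed at r = 4810 km: v_c = √(μ/r) = 2.9875 km/s.
Vis-viva on the transfer ellipse at r = 4810 km gives v_t = √[μ(2/r − 1/a_t)] = 3.8740 km/s.
Δv₁ = |v_t − v_c| = |3.8740 − 2.9875| = 0.8865 km/s.

Δv₁ = 887 m/s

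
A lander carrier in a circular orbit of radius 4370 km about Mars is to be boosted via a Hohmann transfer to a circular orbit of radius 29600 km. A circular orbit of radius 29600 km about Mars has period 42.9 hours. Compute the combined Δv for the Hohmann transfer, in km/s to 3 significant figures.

Δv = 1.60 km/s

From Kepler's third law T² = 4π²r³/μ at r = 29600 km, T = 42.9 hours = 42.9 × 3600 s = 1.5444×10^5 s: μ = 4π²r³/T² = 42925.5 km³/s².
Semi-major axis of the transfer orbit: a_t = (4370 + 29600)/2 = 16985 km.
At r₁ the circular-orbit speed is v₁ = √(μ/r₁) = 3.1341 km/s.
On the transfer ellipse at r₁, vis-viva gives v_p = √[μ(2/r₁ − 1/a_t)] = 4.1374 km/s.
First burn Δv₁ = |v_p − v₁| = 1.0033 km/s.
At r₂, v₂ = √(μ/r₂) = 1.20424 km/s.
Transfer-orbit speed at r₂: v_a = √[μ(2/r₂ − 1/a_t)] = 0.610829 km/s.
Second burn Δv₂ = |v₂ − v_a| = 0.59341 km/s.
Δv = Δv₁ + Δv₂ = 1.0033 + 0.59341 = 1.597 km/s.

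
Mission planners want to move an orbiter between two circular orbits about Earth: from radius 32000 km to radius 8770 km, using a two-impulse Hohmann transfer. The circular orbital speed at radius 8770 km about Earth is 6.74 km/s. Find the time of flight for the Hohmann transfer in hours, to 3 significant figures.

t = 4.02 hours

From the circular-orbit relation v² = μ/r at r = 8770 km: μ = v²r = (6.74)² × 8770 = 3.98400×10^5 km³/s².
The Hohmann ellipse has a_t = (r₁ + r₂)/2 = 20385 km.
By Kepler's third law the transfer-orbit period is T = 2π√(a_t³/μ), so t = T/2 = 14486 s.
Converting: 14486 s ÷ 3600 s/hour = 4.02 hours.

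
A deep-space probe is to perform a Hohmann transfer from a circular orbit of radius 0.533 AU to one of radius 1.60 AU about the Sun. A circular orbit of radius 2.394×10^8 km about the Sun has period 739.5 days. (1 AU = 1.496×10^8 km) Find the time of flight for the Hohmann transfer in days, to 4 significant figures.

t = 201.2 days

From Kepler's third law T² = 4π²r³/μ at r = 2.394×10^8 km, T = 739.5 days = 739.5 × 86400 s = 6.38928×10^7 s: μ = 4π²r³/T² = 1.32687×10^11 km³/s².
In km: r₁ = 0.533 × 1.496×10^8 = 7.97368×10^7 km; r₂ = 1.60 × 1.496×10^8 = 2.3936×10^8 km.
Semi-major axis of the transfer orbit: a_t = (7.97368×10^7 + 2.3936×10^8)/2 = 1.595484×10^8 km.
By Kepler's third law the transfer-orbit period is T = 2π√(a_t³/μ), so t = T/2 = 1.738×10^7 s.
Converting: 1.738×10^7 s ÷ 86400 s/day = 201.2 days.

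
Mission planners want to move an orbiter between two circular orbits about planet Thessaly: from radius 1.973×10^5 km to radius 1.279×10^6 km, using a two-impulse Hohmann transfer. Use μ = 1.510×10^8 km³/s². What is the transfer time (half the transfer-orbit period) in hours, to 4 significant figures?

Transfer-ellipse semi-major axis a_t = (r₁ + r₂)/2 = (1.973×10^5 + 1.279×10^6)/2 = 7.3815×10^5 km.
Transfer time t = π√(a_t³/μ) = π√((7.3815×10^5)³ / 1.510×10^8) = 1.6214×10^5 s.
Converting: 1.6214×10^5 s ÷ 3600 s/hour = 45.04 hours.

t = 45.04 hours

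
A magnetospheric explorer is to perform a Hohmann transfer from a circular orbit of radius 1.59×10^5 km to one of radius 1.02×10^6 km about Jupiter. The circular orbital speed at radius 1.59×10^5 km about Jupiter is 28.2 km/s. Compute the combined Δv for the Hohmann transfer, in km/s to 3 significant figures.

Δv = 14.2 km/s

From the circular-orbit relation v² = μ/r at r = 1.59×10^5 km: μ = v²r = (28.2)² × 1.59×10^5 = 1.26443×10^8 km³/s².
The Hohmann ellipse has a_t = (r₁ + r₂)/2 = 5.895×10^5 km.
At r₁ the circular-orbit speed is v₁ = √(μ/r₁) = 28.200 km/s.
On the transfer ellipse at r₁, vis-viva equation gives v_p = √[μ(2/r₁ − 1/a_t)] = 37.094 km/s.
First burn Δv₁ = |v_p − v₁| = 8.894 km/s.
Circular speed at r₂: v₂ = √(μ/r₂) = 11.134 km/s.
Transfer-orbit speed at r₂: v_a = √[μ(2/r₂ − 1/a_t)] = 5.7823 km/s.
Second burn Δv₂ = |v₂ − v_a| = 5.352 km/s.
Total Δv = Δv₁ + Δv₂ = 14.25 km/s.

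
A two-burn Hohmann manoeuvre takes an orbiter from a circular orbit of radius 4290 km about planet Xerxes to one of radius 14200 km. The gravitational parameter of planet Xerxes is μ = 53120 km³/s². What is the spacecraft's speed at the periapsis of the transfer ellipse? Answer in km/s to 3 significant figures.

Semi-major axis of the transfer orbit: a_t = (4290 + 14200)/2 = 9245 km.
At periapsis, r = 4290 km.
Vis-viva: v = √[μ(2/r − 1/a_t)] = √[53120 × (2/4290 − 1/9245)] = 4.361 km/s.

v = 4.36 km/s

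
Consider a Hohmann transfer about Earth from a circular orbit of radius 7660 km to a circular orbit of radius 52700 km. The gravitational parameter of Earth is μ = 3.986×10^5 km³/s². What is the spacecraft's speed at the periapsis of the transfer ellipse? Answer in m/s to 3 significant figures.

v = 9530 m/s

Transfer-ellipse semi-major axis a_t = (r₁ + r₂)/2 = (7660 + 52700)/2 = 30180 km.
At periapsis, r = 7660 km.
Vis-viva: v = √[μ(2/r − 1/a_t)] = √[3.986×10^5 × (2/7660 − 1/30180)] = 9.532 km/s.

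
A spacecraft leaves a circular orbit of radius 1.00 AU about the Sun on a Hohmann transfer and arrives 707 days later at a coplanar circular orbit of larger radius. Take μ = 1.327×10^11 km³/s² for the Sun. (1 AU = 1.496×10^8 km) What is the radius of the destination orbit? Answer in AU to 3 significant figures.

r₂ = 3.93 AU

In km: r₁ = 1.00 × 1.496×10^8 = 1.496×10^8 km.
Transfer time t = 707 days = 6.10848×10^7 s, and t = π√(a_t³/μ).
So a_t = (μ t²/π²)^(1/3) = (1.327×10^11 × (6.10848×10^7)² / π²)^(1/3) = 3.6882×10^8 km.
Since a_t = (r₁ + r₂)/2, r₂ = 2a_t − r₁ = 2×3.6882×10^8 − 1.496×10^8 = 5.8804×10^8 km.
In AU: r₂ = 5.8804×10^8 / 1.496×10^8 = 3.93 AU.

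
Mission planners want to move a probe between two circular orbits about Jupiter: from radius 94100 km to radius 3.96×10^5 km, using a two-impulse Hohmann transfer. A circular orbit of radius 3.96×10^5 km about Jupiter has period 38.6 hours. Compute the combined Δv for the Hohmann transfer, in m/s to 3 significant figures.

From Kepler's third law T² = 4π²r³/μ at r = 3.96×10^5 km, T = 38.6 hours = 38.6 × 3600 s = 1.3896×10^5 s: μ = 4π²r³/T² = 1.26960×10^8 km³/s².
Transfer-ellipse semi-major axis a_t = (r₁ + r₂)/2 = (94100 + 3.960×10^5)/2 = 2.4505×10^5 km.
Circular speed at r₁: v₁ = √(μ/r₁) = √(1.26960×10^8/94100) = 36.7314 km/s.
On the transfer ellipse at r₁, vis-viva equation gives v_p = √[μ(2/r₁ − 1/a_t)] = 46.6937 km/s.
First burn Δv₁ = |v_p − v₁| = 9.962 km/s.
At r₂, v₂ = √(μ/r₂) = 17.91 km/s.
Transfer-orbit speed at r₂: v_a = √[μ(2/r₂ − 1/a_t)] = 11.10 km/s.
Second burn Δv₂ = |v₂ − v_a| = 6.810 km/s.
Total Δv = Δv₁ + Δv₂ = 16.77 km/s.

Δv = 16800 m/s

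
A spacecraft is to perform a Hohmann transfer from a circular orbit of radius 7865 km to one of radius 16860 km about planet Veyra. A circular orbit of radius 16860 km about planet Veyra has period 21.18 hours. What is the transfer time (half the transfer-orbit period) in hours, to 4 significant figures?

t = 6.649 hours

From Kepler's third law T² = 4π²r³/μ at r = 16860 km, T = 21.18 hours = 21.18 × 3600 s = 76248 s: μ = 4π²r³/T² = 32544.3 km³/s².
The Hohmann ellipse has a_t = (r₁ + r₂)/2 = 12362.5 km.
Half the transfer-orbit period gives t = π√(a_t³/μ) = 23937 s.
Converting: 23937 s ÷ 3600 s/hour = 6.649 hours.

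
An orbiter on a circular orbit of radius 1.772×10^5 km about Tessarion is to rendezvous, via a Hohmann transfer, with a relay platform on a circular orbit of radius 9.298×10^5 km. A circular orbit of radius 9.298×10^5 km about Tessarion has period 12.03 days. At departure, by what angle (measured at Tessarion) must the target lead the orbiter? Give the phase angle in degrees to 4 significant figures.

From Kepler's third law T² = 4π²r³/μ at r = 9.298×10^5 km, T = 12.03 days = 12.03 × 86400 s = 1.039392×10^6 s: μ = 4π²r³/T² = 2.93744×10^7 km³/s².
Transfer-ellipse semi-major axis a_t = (r₁ + r₂)/2 = (1.772×10^5 + 9.298×10^5)/2 = 5.535×10^5 km.
Transfer time t = π√(a_t³/μ) = 2.387×10^5 s.
The target's mean motion on its circular orbit is ω₂ = √(μ/r₂³) = 6.045×10^-6 rad/s.
Angle swept by the target during transfer: ω₂·t = 1.4429 rad = 82.67°.
Arrival is 180° from departure on the ellipse, so φ = 180° − 82.67° = 97.33°.

φ = 97.33°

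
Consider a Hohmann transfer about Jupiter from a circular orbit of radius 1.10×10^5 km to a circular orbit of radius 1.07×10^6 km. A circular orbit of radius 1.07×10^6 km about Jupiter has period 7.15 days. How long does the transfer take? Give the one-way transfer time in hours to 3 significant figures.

t = 35.1 hours

From Kepler's third law T² = 4π²r³/μ at r = 1.07×10^6 km, T = 7.15 days = 7.15 × 86400 s = 6.1776×10^5 s: μ = 4π²r³/T² = 1.26728×10^8 km³/s².
The Hohmann ellipse has a_t = (r₁ + r₂)/2 = 5.900×10^5 km.
By Kepler's third law the transfer-orbit period is T = 2π√(a_t³/μ), so t = T/2 = 1.265×10^5 s.
Converting: 1.265×10^5 s ÷ 3600 s/hour = 35.1 hours.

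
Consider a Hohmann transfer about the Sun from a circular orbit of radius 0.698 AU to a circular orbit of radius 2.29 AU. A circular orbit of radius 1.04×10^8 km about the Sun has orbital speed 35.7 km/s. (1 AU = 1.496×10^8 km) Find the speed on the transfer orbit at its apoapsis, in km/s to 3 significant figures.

v = 13.4 km/s

From the circular-orbit relation v² = μ/r at r = 1.04×10^8 km: μ = v²r = (35.7)² × 1.04×10^8 = 1.32547×10^11 km³/s².
In km: r₁ = 0.698 × 1.496×10^8 = 1.044208×10^8 km; r₂ = 2.29 × 1.496×10^8 = 3.42584×10^8 km.
The Hohmann ellipse has a_t = (r₁ + r₂)/2 = 2.235024×10^8 km.
The apoapsis of the transfer ellipse is at r = 3.42584×10^8 km.
Vis-viva: v = √[μ(2/r − 1/a_t)] = √[1.32547×10^11 × (2/3.42584×10^8 − 1/2.235024×10^8)] = 13.44 km/s.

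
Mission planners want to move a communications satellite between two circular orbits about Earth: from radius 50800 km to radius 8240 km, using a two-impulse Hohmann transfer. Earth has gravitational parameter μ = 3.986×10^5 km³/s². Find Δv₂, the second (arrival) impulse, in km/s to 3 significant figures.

Semi-major axis of the transfer orbit: a_t = (50800 + 8240)/2 = 29520 km.
On the circular orbit at r = 8240 km, v_c = √(μ/r) = 6.955 km/s.
Transfer-orbit speed at the same r (vis-viva, a = a_t): v_t = √[μ(2/r − 1/a_t)] = 9.124 km/s.
Δv₂ = |v_t − v_c| = |9.124 − 6.955| = 2.169 km/s.

Δv₂ = 2.17 km/s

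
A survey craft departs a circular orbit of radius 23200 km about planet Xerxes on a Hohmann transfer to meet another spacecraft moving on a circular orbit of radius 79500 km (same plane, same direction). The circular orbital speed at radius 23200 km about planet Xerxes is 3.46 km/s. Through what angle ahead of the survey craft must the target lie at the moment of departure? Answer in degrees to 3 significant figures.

φ = 86.6°

From the circular-orbit relation v² = μ/r at r = 23200 km: μ = v²r = (3.46)² × 23200 = 2.77741×10^5 km³/s².
Semi-major axis of the transfer orbit: a_t = (23200 + 79500)/2 = 51350 km.
The half-period of the transfer ellipse is t = π√(a_t³/μ) = 69365 s.
The target's mean motion on its circular orbit is ω₂ = √(μ/r₂³) = 2.3511×10^-5 rad/s.
Angle swept by the target during transfer: ω₂·t = 1.6308 rad = 93.44°.
The survey craft traverses 180° on the transfer ellipse, so the target must lead by 180° − 93.44° = 86.6°.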